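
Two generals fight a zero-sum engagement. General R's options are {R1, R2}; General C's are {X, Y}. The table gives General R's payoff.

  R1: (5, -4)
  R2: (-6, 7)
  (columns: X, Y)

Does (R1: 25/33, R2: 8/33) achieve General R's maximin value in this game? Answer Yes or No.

No

Against X this mix gives (25/33)·5 + (8/33)·(-6) = 7/3.
Against Y this mix gives (25/33)·(-4) + (8/33)·7 = -4/3.
General C will play Y, holding General R to -4/3. Shifting weight toward the row that does better against Y would raise this floor (the equalizing mix achieves 1/2 against both Y and X), so the proposed strategy is not optimal.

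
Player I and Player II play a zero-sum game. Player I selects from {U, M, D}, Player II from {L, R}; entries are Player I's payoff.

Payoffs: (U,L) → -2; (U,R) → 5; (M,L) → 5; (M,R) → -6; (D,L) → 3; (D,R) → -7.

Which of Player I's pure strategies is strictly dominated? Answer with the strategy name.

D

M gives a strictly higher payoff than D against every column: 5 > 3, -6 > -7.
So D is strictly dominated and Player I never plays it.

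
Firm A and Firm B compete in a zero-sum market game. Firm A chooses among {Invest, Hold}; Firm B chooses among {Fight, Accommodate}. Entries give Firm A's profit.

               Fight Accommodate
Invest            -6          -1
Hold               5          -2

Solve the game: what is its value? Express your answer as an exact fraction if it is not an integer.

Row minima: Invest → -6, Hold → -2; maximin = -2.
Column maxima: Fight → 5, Accommodate → -1; minimax = -1.
-2 ≠ -1, so there is no saddle point; optimal play is mixed.
Let Firm A play Invest with probability p. Expected payoff against Fight: (-6)p + 5(1−p) = −11p + 5; against Accommodate: (-1)p + (-2)(1−p) = p − 2.
Setting these equal: −11p + 5 = p − 2 ⇒ −12p = -7 ⇒ p = 7/12, and the value is (-11)·(7/12) + 5 = -17/12.
For Firm B: with q = P(Fight), equating Invest's and Hold's payoffs gives −5q − 1 = 7q − 2 ⇒ q = 1/12.

-17/12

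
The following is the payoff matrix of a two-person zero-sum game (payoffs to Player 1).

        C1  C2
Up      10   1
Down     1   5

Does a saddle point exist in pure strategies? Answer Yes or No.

No

Row minima: Up → 1, Down → 1; maximin = 1.
Column maxima: C1 → 10, C2 → 5; minimax = 5.
1 ≠ 5, so no pure-strategy equilibrium exists.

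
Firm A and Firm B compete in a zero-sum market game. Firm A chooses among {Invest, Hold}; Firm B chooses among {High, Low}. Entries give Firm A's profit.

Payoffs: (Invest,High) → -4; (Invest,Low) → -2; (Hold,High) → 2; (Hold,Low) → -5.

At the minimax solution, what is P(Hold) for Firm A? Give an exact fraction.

Row minima: Invest → -4, Hold → -5; maximin = -4.
Column maxima: High → 2, Low → -2; minimax = -2.
-4 ≠ -2, so there is no saddle point; optimal play is mixed.
Let Firm A play Invest with probability p. Expected payoff against High: (-4)p + 2(1−p) = −6p + 2; against Low: (-2)p + (-5)(1−p) = 3p − 5.
Setting these equal: −6p + 2 = 3p − 5 ⇒ −9p = -7 ⇒ p = 7/9, and the value is (-6)·(7/9) + 2 = -8/3.
For Firm B: with q = P(High), equating Invest's and Hold's payoffs gives −2q − 2 = 7q − 5 ⇒ q = 1/3.

2/9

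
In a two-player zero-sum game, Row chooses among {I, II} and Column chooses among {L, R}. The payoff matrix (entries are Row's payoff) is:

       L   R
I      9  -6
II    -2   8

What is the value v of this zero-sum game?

Row minima: I → -6, II → -2; maximin = -2.
Column maxima: L → 9, R → 8; minimax = 8.
-2 ≠ 8, so there is no saddle point; optimal play is mixed.
Let Row play I with probability p. Expected payoff against L: 9p + (-2)(1−p) = 11p − 2; against R: (-6)p + 8(1−p) = −14p + 8.
Setting these equal: 11p − 2 = −14p + 8 ⇒ 25p = 10 ⇒ p = 2/5, and the value is (11)·(2/5) − 2 = 12/5.
For Column: with q = P(L), equating I's and II's payoffs gives 15q − 6 = −10q + 8 ⇒ q = 14/25.

12/5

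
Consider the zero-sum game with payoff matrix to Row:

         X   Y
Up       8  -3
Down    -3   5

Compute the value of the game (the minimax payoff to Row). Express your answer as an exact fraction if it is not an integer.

31/19

Row minima: Up → -3, Down → -3; maximin = -3.
Column maxima: X → 8, Y → 5; minimax = 5.
-3 ≠ 5, so there is no saddle point; optimal play is mixed.
Let Row play Up with probability p. Expected payoff against X: 8p + (-3)(1−p) = 11p − 3; against Y: (-3)p + 5(1−p) = −8p + 5.
Setting these equal: 11p − 3 = −8p + 5 ⇒ 19p = 8 ⇒ p = 8/19, and the value is (11)·(8/19) − 3 = 31/19.
For Column: with q = P(X), equating Up's and Down's payoffs gives 11q − 3 = −8q + 5 ⇒ q = 8/19.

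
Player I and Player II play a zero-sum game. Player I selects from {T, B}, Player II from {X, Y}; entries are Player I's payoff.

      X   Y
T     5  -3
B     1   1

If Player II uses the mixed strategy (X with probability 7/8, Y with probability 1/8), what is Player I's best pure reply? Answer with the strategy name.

T

Expected payoff of T: (7/8)·5 + (1/8)·(-3) = 4.
Expected payoff of B: (7/8)·1 + (1/8)·1 = 1.
The largest is 4, so Player I's best response is T.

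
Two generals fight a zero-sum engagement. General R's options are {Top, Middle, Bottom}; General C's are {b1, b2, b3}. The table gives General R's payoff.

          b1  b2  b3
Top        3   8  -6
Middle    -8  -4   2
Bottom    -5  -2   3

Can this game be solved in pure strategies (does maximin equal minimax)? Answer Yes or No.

No

Row minima: Top → -6, Middle → -8, Bottom → -5; maximin = -5.
Column maxima: b1 → 3, b2 → 8, b3 → 3; minimax = 3.
-5 ≠ 3, so no pure-strategy equilibrium exists.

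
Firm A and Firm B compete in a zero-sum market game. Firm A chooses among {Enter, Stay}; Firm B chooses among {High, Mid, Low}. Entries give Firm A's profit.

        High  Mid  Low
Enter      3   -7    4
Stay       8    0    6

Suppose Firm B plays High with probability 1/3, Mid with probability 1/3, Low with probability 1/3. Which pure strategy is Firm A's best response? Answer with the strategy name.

Expected payoff of Enter: (1/3)·3 + (1/3)·(-7) + (1/3)·4 = 0.
Expected payoff of Stay: (1/3)·8 + (1/3)·0 + (1/3)·6 = 14/3.
The largest is 14/3, so Firm A's best response is Stay.

Stay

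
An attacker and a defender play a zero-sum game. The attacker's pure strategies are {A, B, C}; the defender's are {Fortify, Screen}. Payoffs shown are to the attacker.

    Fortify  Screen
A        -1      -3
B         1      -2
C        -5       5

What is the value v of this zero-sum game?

Row minima: A → -3, B → -2, C → -5; maximin = -2.
Column maxima: Fortify → 1, Screen → 5; minimax = 1.
-2 ≠ 1, so there is no saddle point; optimal play is mixed.
A is strictly dominated by B, so the attacker never plays it.
On the remaining 2×2 (B, C vs Fortify, Screen):
Let the attacker play B with probability p. Expected payoff against Fortify: 1p + (-5)(1−p) = 6p − 5; against Screen: (-2)p + 5(1−p) = −7p + 5.
Setting these equal: 6p − 5 = −7p + 5 ⇒ 13p = 10 ⇒ p = 10/13, and the value is (6)·(10/13) − 5 = -5/13.
For the defender: with q = P(Fortify), equating B's and C's payoffs gives 3q − 2 = −10q + 5 ⇒ q = 7/13.

-5/13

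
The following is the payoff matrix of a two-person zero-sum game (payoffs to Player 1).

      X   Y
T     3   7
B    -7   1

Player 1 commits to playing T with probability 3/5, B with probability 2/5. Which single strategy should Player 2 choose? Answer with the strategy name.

X

If Player 2 plays X, Player 1's expected payoff is (3/5)·3 + (2/5)·(-7) = -1.
If Player 2 plays Y, Player 1's expected payoff is (3/5)·7 + (2/5)·1 = 23/5.
Player 2 minimizes Player 1's payoff; the smallest is -1, so the best response is X.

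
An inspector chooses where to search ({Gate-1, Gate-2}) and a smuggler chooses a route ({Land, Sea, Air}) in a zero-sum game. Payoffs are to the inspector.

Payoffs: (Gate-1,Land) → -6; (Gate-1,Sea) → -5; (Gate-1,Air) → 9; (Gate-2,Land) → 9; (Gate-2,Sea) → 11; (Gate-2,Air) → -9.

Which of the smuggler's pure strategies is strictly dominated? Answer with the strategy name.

Land holds the inspector's payoff strictly below Sea in every row: -6 < -5, 9 < 11.
So Sea is strictly dominated for the smuggler.

Sea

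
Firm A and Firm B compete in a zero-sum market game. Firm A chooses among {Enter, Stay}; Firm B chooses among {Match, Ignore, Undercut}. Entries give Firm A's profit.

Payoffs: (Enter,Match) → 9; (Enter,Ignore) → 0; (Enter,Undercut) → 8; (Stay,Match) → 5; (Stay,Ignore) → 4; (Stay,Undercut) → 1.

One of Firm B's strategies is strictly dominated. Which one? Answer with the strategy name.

Ignore holds Firm A's payoff strictly below Match in every row: 0 < 9, 4 < 5.
So Match is strictly dominated for Firm B.

Match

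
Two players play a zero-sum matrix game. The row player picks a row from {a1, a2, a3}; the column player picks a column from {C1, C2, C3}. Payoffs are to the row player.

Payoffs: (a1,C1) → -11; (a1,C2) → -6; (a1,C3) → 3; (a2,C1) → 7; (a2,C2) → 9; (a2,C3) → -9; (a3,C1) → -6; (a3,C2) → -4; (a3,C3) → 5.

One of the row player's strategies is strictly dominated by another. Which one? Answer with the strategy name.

a1

a3 gives a strictly higher payoff than a1 against every column: -6 > -11, -4 > -6, 5 > 3.
So a1 is strictly dominated and the row player never plays it.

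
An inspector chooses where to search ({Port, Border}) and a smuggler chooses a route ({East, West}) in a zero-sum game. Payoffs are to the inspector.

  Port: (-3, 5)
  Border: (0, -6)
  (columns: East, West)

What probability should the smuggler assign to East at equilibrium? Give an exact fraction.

Row minima: Port → -3, Border → -6; maximin = -3.
Column maxima: East → 0, West → 5; minimax = 0.
-3 ≠ 0, so there is no saddle point; optimal play is mixed.
Let the inspector play Port with probability p. Expected payoff against East: (-3)p + 0(1−p) = −3p; against West: 5p + (-6)(1−p) = 11p − 6.
Setting these equal: −3p = 11p − 6 ⇒ −14p = -6 ⇒ p = 3/7, and the value is (-3)·(3/7) = -9/7.
For the smuggler: with q = P(East), equating Port's and Border's payoffs gives −8q + 5 = 6q − 6 ⇒ q = 11/14.

11/14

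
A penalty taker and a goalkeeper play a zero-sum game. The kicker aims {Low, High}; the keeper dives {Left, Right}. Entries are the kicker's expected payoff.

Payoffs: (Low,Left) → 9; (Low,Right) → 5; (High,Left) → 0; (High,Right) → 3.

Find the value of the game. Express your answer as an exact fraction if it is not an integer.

5

Row minima: Low → 5, High → 0; maximin = 5.
Column maxima: Left → 9, Right → 5; minimax = 5.
Since maximin = minimax = 5, there is a saddle point and the value is 5.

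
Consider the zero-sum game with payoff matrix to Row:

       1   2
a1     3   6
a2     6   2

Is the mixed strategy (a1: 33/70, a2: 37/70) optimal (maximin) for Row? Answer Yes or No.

Against 1 this mix gives (33/70)·3 + (37/70)·6 = 321/70.
Against 2 this mix gives (33/70)·6 + (37/70)·2 = 136/35.
Column will play 2, holding Row to 136/35. Shifting weight toward the row that does better against 2 would raise this floor (the equalizing mix achieves 30/7 against both 2 and 1), so the proposed strategy is not optimal.

No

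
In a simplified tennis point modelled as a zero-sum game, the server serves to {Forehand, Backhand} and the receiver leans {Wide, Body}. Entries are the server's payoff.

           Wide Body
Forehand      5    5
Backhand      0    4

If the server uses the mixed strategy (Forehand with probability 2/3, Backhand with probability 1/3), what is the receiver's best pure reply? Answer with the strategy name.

If the receiver plays Wide, the server's expected payoff is (2/3)·5 + (1/3)·0 = 10/3.
If the receiver plays Body, the server's expected payoff is (2/3)·5 + (1/3)·4 = 14/3.
The receiver minimizes the server's payoff; the smallest is 10/3, so the best response is Wide.

Wide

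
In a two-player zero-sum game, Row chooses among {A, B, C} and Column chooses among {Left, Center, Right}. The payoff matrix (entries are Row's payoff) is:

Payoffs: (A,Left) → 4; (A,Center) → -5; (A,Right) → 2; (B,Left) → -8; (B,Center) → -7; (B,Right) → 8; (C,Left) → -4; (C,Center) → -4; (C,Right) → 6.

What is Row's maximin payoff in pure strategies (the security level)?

-4

Row minima: A → -5, B → -8, C → -4.
The best of these is -4.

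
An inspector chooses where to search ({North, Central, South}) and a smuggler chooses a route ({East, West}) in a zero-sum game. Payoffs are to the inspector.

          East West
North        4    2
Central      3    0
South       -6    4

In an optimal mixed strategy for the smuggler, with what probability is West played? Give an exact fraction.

Row minima: North → 2, Central → 0, South → -6; maximin = 2.
Column maxima: East → 4, West → 4; minimax = 4.
2 ≠ 4, so there is no saddle point; optimal play is mixed.
Central is strictly dominated by North, so the inspector never plays it.
On the remaining 2×2 (North, South vs East, West):
Let the inspector play North with probability p. Expected payoff against East: 4p + (-6)(1−p) = 10p − 6; against West: 2p + 4(1−p) = −2p + 4.
Setting these equal: 10p − 6 = −2p + 4 ⇒ 12p = 10 ⇒ p = 5/6, and the value is (10)·(5/6) − 6 = 7/3.
For the smuggler: with q = P(East), equating North's and South's payoffs gives 2q + 2 = −10q + 4 ⇒ q = 1/6.

5/6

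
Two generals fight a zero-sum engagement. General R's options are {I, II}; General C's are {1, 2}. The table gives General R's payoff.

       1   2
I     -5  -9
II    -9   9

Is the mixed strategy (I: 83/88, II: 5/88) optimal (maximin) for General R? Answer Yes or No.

No

Against 1 this mix gives (83/88)·(-5) + (5/88)·(-9) = -115/22.
Against 2 this mix gives (83/88)·(-9) + (5/88)·9 = -351/44.
General C will play 2, holding General R to -351/44. Shifting weight toward the row that does better against 2 would raise this floor (the equalizing mix achieves -63/11 against both 2 and 1), so the proposed strategy is not optimal.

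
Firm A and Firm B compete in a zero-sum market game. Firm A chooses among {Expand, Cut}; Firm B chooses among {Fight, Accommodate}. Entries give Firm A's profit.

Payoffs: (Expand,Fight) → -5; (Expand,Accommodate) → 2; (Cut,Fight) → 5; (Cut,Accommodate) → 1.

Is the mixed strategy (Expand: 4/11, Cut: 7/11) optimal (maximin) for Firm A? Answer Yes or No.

Yes

Against Fight this mix gives (4/11)·(-5) + (7/11)·5 = 15/11.
Against Accommodate this mix gives (4/11)·2 + (7/11)·1 = 15/11.
All of Firm B's active replies (Fight, Accommodate) yield 15/11, and no column does worse for Firm A. The mix makes Firm B indifferent and guarantees 15/11, so it is optimal.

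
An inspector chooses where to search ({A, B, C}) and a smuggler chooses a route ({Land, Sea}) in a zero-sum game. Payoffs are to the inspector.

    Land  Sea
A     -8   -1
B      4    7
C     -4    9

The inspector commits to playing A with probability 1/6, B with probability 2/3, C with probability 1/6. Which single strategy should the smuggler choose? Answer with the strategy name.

If the smuggler plays Land, the inspector's expected payoff is (1/6)·(-8) + (2/3)·4 + (1/6)·(-4) = 2/3.
If the smuggler plays Sea, the inspector's expected payoff is (1/6)·(-1) + (2/3)·7 + (1/6)·9 = 6.
The smuggler minimizes the inspector's payoff; the smallest is 2/3, so the best response is Land.

Land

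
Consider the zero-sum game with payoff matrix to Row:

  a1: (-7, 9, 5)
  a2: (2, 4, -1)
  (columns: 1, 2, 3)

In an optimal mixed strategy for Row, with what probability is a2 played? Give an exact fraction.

4/5

Row minima: a1 → -7, a2 → -1; maximin = -1.
Column maxima: 1 → 2, 2 → 9, 3 → 5; minimax = 2.
-1 ≠ 2, so there is no saddle point; optimal play is mixed.
2 is strictly dominated by 1 (it gives Row strictly more in every row), so Column never plays it.
On the remaining 2×2 (a1, a2 vs 1, 3):
Let Row play a1 with probability p. Expected payoff against 1: (-7)p + 2(1−p) = −9p + 2; against 3: 5p + (-1)(1−p) = 6p − 1.
Setting these equal: −9p + 2 = 6p − 1 ⇒ −15p = -3 ⇒ p = 1/5, and the value is (-9)·(1/5) + 2 = 1/5.
For Column: with q = P(1), equating a1's and a2's payoffs gives −12q + 5 = 3q − 1 ⇒ q = 2/5.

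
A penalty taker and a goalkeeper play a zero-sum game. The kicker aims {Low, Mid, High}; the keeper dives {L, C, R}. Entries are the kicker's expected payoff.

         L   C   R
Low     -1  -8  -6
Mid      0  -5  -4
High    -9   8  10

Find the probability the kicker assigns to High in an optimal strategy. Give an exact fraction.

5/22

Row minima: Low → -8, Mid → -5, High → -9; maximin = -5.
Column maxima: L → 0, C → 8, R → 10; minimax = 0.
-5 ≠ 0, so there is no saddle point; optimal play is mixed.
Low is strictly dominated by Mid, so the kicker never plays it.
R is strictly dominated by C (it gives the kicker strictly more in every row), so the keeper never plays it.
On the remaining 2×2 (Mid, High vs L, C):
Let the kicker play Mid with probability p. Expected payoff against L: 0p + (-9)(1−p) = 9p − 9; against C: (-5)p + 8(1−p) = −13p + 8.
Setting these equal: 9p − 9 = −13p + 8 ⇒ 22p = 17 ⇒ p = 17/22, and the value is (9)·(17/22) − 9 = -45/22.
For the keeper: with q = P(L), equating Mid's and High's payoffs gives 5q − 5 = −17q + 8 ⇒ q = 13/22.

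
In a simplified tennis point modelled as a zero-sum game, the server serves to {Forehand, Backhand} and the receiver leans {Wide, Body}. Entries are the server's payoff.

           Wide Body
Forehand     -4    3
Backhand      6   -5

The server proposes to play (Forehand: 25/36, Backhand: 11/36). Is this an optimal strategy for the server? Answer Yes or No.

Against Wide this mix gives (25/36)·(-4) + (11/36)·6 = -17/18.
Against Body this mix gives (25/36)·3 + (11/36)·(-5) = 5/9.
The receiver will play Wide, holding the server to -17/18. Shifting weight toward the row that does better against Wide would raise this floor (the equalizing mix achieves -1/9 against both Wide and Body), so the proposed strategy is not optimal.

No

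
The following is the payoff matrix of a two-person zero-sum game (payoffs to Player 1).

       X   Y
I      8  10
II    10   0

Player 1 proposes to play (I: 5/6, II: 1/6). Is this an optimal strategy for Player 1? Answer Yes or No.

Against X this mix gives (5/6)·8 + (1/6)·10 = 25/3.
Against Y this mix gives (5/6)·10 + (1/6)·0 = 25/3.
All of Player 2's active replies (X, Y) yield 25/3, and no column does worse for Player 1. The mix makes Player 2 indifferent and guarantees 25/3, so it is optimal.

Yes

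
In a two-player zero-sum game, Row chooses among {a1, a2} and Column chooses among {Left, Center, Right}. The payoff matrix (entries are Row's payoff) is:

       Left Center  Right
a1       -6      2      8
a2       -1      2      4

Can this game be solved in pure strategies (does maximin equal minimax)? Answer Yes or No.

Yes

Row minima: a1 → -6, a2 → -1; maximin = -1.
Column maxima: Left → -1, Center → 2, Right → 8; minimax = -1.
maximin = minimax = -1, so a saddle point exists.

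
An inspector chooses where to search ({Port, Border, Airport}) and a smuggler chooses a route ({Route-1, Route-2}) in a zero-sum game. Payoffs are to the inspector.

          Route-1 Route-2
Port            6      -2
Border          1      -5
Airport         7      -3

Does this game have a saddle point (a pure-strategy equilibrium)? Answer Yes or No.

Yes

Row minima: Port → -2, Border → -5, Airport → -3; maximin = -2.
Column maxima: Route-1 → 7, Route-2 → -2; minimax = -2.
maximin = minimax = -2, so a saddle point exists.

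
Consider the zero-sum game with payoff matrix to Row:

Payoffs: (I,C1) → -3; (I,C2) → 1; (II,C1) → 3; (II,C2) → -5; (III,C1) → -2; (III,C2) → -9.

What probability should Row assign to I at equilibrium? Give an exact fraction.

2/3

Row minima: I → -3, II → -5, III → -9; maximin = -3.
Column maxima: C1 → 3, C2 → 1; minimax = 1.
-3 ≠ 1, so there is no saddle point; optimal play is mixed.
III is strictly dominated by II, so Row never plays it.
On the remaining 2×2 (I, II vs C1, C2):
Let Row play I with probability p. Expected payoff against C1: (-3)p + 3(1−p) = −6p + 3; against C2: 1p + (-5)(1−p) = 6p − 5.
Setting these equal: −6p + 3 = 6p − 5 ⇒ −12p = -8 ⇒ p = 2/3, and the value is (-6)·(2/3) + 3 = -1.
For Column: with q = P(C1), equating I's and II's payoffs gives −4q + 1 = 8q − 5 ⇒ q = 1/2.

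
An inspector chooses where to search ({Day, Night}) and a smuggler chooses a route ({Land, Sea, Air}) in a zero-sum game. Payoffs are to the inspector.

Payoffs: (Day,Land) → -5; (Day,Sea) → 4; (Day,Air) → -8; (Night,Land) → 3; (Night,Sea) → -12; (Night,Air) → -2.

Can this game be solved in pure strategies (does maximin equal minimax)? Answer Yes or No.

No

Row minima: Day → -8, Night → -12; maximin = -8.
Column maxima: Land → 3, Sea → 4, Air → -2; minimax = -2.
-8 ≠ -2, so no pure-strategy equilibrium exists.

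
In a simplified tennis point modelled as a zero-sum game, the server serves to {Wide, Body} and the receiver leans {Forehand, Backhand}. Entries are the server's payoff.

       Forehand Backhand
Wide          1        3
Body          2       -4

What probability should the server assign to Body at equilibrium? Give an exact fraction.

1/4

Row minima: Wide → 1, Body → -4; maximin = 1.
Column maxima: Forehand → 2, Backhand → 3; minimax = 2.
1 ≠ 2, so there is no saddle point; optimal play is mixed.
Let the server play Wide with probability p. Expected payoff against Forehand: 1p + 2(1−p) = −p + 2; against Backhand: 3p + (-4)(1−p) = 7p − 4.
Setting these equal: −p + 2 = 7p − 4 ⇒ −8p = -6 ⇒ p = 3/4, and the value is (-1)·(3/4) + 2 = 5/4.
For the receiver: with q = P(Forehand), equating Wide's and Body's payoffs gives −2q + 3 = 6q − 4 ⇒ q = 7/8.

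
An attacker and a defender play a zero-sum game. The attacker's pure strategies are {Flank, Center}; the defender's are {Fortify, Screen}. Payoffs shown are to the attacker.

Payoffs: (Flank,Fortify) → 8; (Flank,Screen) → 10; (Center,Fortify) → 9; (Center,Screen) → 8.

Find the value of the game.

Row minima: Flank → 8, Center → 8; maximin = 8.
Column maxima: Fortify → 9, Screen → 10; minimax = 9.
8 ≠ 9, so there is no saddle point; optimal play is mixed.
Let the attacker play Flank with probability p. Expected payoff against Fortify: 8p + 9(1−p) = −p + 9; against Screen: 10p + 8(1−p) = 2p + 8.
Setting these equal: −p + 9 = 2p + 8 ⇒ −3p = -1 ⇒ p = 1/3, and the value is (-1)·(1/3) + 9 = 26/3.
For the defender: with q = P(Fortify), equating Flank's and Center's payoffs gives −2q + 10 = q + 8 ⇒ q = 2/3.

26/3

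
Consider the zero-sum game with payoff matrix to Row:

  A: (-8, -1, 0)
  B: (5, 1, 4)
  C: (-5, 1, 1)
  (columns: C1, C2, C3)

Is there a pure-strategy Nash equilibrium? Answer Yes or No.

Row minima: A → -8, B → 1, C → -5; maximin = 1.
Column maxima: C1 → 5, C2 → 1, C3 → 4; minimax = 1.
maximin = minimax = 1, so a saddle point exists.

Yes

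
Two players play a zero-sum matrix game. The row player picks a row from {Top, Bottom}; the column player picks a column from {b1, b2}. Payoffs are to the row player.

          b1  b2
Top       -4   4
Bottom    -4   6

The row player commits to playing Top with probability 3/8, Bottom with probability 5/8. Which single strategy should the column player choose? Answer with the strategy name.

b1

If the column player plays b1, the row player's expected payoff is (3/8)·(-4) + (5/8)·(-4) = -4.
If the column player plays b2, the row player's expected payoff is (3/8)·4 + (5/8)·6 = 21/4.
The column player minimizes the row player's payoff; the smallest is -4, so the best response is b1.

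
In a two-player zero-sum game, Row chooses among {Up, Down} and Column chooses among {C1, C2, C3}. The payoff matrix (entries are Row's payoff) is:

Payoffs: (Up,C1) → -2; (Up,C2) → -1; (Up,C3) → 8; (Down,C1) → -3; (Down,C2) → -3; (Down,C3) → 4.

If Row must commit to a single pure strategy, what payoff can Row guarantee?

-2

Row minima: Up → -2, Down → -3.
The best of these is -2.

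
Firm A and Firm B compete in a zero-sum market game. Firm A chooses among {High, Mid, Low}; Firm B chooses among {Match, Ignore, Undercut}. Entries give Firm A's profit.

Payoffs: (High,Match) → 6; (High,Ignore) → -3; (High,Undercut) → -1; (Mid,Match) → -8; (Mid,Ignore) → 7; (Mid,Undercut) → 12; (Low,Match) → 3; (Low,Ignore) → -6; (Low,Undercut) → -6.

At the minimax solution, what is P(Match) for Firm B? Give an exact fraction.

Row minima: High → -3, Mid → -8, Low → -6; maximin = -3.
Column maxima: Match → 6, Ignore → 7, Undercut → 12; minimax = 6.
-3 ≠ 6, so there is no saddle point; optimal play is mixed.
Low is strictly dominated by High, so Firm A never plays it.
With Low eliminated, Undercut is strictly dominated by Ignore (it gives Firm A strictly more in every remaining row), so Firm B never plays it.
On the remaining 2×2 (High, Mid vs Match, Ignore):
Let Firm A play High with probability p. Expected payoff against Match: 6p + (-8)(1−p) = 14p − 8; against Ignore: (-3)p + 7(1−p) = −10p + 7.
Setting these equal: 14p − 8 = −10p + 7 ⇒ 24p = 15 ⇒ p = 5/8, and the value is (14)·(5/8) − 8 = 3/4.
For Firm B: with q = P(Match), equating High's and Mid's payoffs gives 9q − 3 = −15q + 7 ⇒ q = 5/12.

5/12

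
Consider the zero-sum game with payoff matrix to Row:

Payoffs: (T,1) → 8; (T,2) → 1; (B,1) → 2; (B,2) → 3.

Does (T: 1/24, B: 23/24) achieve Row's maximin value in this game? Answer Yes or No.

Against 1 this mix gives (1/24)·8 + (23/24)·2 = 9/4.
Against 2 this mix gives (1/24)·1 + (23/24)·3 = 35/12.
Column will play 1, holding Row to 9/4. Shifting weight toward the row that does better against 1 would raise this floor (the equalizing mix achieves 11/4 against both 1 and 2), so the proposed strategy is not optimal.

No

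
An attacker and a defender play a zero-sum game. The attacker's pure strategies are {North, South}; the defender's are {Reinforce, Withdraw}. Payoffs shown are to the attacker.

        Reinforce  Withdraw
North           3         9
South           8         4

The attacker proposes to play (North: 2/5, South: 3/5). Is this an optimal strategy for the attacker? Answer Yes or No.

Against Reinforce this mix gives (2/5)·3 + (3/5)·8 = 6.
Against Withdraw this mix gives (2/5)·9 + (3/5)·4 = 6.
All of the defender's active replies (Reinforce, Withdraw) yield 6, and no column does worse for the attacker. The mix makes the defender indifferent and guarantees 6, so it is optimal.

Yes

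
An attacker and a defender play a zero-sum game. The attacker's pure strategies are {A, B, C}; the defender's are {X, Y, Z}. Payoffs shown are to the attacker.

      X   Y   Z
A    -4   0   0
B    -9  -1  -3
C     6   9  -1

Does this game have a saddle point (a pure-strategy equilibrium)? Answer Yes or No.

Row minima: A → -4, B → -9, C → -1; maximin = -1.
Column maxima: X → 6, Y → 9, Z → 0; minimax = 0.
-1 ≠ 0, so no pure-strategy equilibrium exists.

No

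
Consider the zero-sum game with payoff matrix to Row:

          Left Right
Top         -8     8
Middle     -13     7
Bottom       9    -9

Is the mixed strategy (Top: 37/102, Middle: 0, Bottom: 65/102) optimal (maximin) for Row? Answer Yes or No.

Against Left this mix gives (37/102)·(-8) + (65/102)·9 = 17/6.
Against Right this mix gives (37/102)·8 + (65/102)·(-9) = -17/6.
Column will play Right, holding Row to -17/6. Shifting weight toward the row that does better against Right would raise this floor (the equalizing mix achieves 0 against both Right and Left), so the proposed strategy is not optimal.

No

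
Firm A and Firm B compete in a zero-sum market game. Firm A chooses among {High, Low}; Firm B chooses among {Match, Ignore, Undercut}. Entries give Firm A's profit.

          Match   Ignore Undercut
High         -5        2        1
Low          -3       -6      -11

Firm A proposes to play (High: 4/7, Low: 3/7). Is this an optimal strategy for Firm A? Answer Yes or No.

Yes

Against Match this mix gives (4/7)·(-5) + (3/7)·(-3) = -29/7.
Against Ignore this mix gives (4/7)·2 + (3/7)·(-6) = -10/7.
Against Undercut this mix gives (4/7)·1 + (3/7)·(-11) = -29/7.
All of Firm B's active replies (Match, Undercut) yield -29/7, and no column does worse for Firm A. The mix makes Firm B indifferent and guarantees -29/7, so it is optimal.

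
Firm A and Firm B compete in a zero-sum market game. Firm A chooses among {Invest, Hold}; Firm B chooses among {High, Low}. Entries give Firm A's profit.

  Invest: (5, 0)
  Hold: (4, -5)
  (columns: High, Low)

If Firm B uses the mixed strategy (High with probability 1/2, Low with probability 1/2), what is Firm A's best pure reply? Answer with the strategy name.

Invest

Expected payoff of Invest: (1/2)·5 + (1/2)·0 = 5/2.
Expected payoff of Hold: (1/2)·4 + (1/2)·(-5) = -1/2.
The largest is 5/2, so Firm A's best response is Invest.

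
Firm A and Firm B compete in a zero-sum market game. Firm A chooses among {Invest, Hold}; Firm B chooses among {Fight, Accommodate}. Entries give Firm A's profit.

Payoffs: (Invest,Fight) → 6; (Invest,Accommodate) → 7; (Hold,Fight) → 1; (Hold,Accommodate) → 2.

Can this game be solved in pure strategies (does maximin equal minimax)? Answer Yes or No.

Row minima: Invest → 6, Hold → 1; maximin = 6.
Column maxima: Fight → 6, Accommodate → 7; minimax = 6.
maximin = minimax = 6, so a saddle point exists.

Yes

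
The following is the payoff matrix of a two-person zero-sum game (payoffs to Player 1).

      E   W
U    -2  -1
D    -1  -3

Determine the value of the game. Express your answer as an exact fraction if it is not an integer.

Row minima: U → -2, D → -3; maximin = -2.
Column maxima: E → -1, W → -1; minimax = -1.
-2 ≠ -1, so there is no saddle point; optimal play is mixed.
Let Player 1 play U with probability p. Expected payoff against E: (-2)p + (-1)(1−p) = −p − 1; against W: (-1)p + (-3)(1−p) = 2p − 3.
Setting these equal: −p − 1 = 2p − 3 ⇒ −3p = -2 ⇒ p = 2/3, and the value is (-1)·(2/3) − 1 = -5/3.
For Player 2: with q = P(E), equating U's and D's payoffs gives −q − 1 = 2q − 3 ⇒ q = 2/3.

-5/3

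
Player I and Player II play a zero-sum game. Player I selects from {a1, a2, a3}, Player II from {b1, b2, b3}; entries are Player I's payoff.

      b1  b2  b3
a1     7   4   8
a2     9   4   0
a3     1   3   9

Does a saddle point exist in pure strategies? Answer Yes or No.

Row minima: a1 → 4, a2 → 0, a3 → 1; maximin = 4.
Column maxima: b1 → 9, b2 → 4, b3 → 9; minimax = 4.
maximin = minimax = 4, so a saddle point exists.

Yes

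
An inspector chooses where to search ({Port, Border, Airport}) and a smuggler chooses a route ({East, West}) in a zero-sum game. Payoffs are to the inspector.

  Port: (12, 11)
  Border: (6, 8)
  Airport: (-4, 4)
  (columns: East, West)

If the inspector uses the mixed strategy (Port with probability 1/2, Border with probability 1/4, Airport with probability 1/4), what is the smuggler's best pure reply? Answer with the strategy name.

If the smuggler plays East, the inspector's expected payoff is (1/2)·12 + (1/4)·6 + (1/4)·(-4) = 13/2.
If the smuggler plays West, the inspector's expected payoff is (1/2)·11 + (1/4)·8 + (1/4)·4 = 17/2.
The smuggler minimizes the inspector's payoff; the smallest is 13/2, so the best response is East.

East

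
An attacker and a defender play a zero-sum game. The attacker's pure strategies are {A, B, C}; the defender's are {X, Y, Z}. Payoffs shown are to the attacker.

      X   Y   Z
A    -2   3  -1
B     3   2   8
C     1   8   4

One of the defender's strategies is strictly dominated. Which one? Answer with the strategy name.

Z

X holds the attacker's payoff strictly below Z in every row: -2 < -1, 3 < 8, 1 < 4.
So Z is strictly dominated for the defender.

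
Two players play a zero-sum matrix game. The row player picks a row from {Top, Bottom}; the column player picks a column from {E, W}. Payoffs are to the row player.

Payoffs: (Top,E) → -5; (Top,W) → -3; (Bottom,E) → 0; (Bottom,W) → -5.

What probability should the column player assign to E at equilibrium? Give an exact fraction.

2/7

Row minima: Top → -5, Bottom → -5; maximin = -5.
Column maxima: E → 0, W → -3; minimax = -3.
-5 ≠ -3, so there is no saddle point; optimal play is mixed.
Let the row player play Top with probability p. Expected payoff against E: (-5)p + 0(1−p) = −5p; against W: (-3)p + (-5)(1−p) = 2p − 5.
Setting these equal: −5p = 2p − 5 ⇒ −7p = -5 ⇒ p = 5/7, and the value is (-5)·(5/7) = -25/7.
For the column player: with q = P(E), equating Top's and Bottom's payoffs gives −2q − 3 = 5q − 5 ⇒ q = 2/7.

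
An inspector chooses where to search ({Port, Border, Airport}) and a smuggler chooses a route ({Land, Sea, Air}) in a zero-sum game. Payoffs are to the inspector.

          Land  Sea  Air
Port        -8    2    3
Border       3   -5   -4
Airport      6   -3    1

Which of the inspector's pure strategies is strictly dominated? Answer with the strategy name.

Border

Airport gives a strictly higher payoff than Border against every column: 6 > 3, -3 > -5, 1 > -4.
So Border is strictly dominated and the inspector never plays it.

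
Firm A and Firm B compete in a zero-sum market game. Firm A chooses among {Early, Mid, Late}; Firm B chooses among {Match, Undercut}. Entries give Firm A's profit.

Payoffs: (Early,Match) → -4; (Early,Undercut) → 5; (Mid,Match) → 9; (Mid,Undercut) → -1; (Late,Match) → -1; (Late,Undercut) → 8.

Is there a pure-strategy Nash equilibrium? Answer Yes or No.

No

Row minima: Early → -4, Mid → -1, Late → -1; maximin = -1.
Column maxima: Match → 9, Undercut → 8; minimax = 8.
-1 ≠ 8, so no pure-strategy equilibrium exists.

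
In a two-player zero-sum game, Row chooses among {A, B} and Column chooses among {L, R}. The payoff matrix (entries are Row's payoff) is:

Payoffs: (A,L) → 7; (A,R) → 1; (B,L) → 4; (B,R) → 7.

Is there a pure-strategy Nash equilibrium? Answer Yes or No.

Row minima: A → 1, B → 4; maximin = 4.
Column maxima: L → 7, R → 7; minimax = 7.
4 ≠ 7, so no pure-strategy equilibrium exists.

No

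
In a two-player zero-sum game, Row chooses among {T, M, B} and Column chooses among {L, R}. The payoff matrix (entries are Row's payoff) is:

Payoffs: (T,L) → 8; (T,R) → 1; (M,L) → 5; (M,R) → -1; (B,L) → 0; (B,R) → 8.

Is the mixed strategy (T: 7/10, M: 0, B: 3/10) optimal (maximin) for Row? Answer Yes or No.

Against L this mix gives (7/10)·8 + (3/10)·0 = 28/5.
Against R this mix gives (7/10)·1 + (3/10)·8 = 31/10.
Column will play R, holding Row to 31/10. Shifting weight toward the row that does better against R would raise this floor (the equalizing mix achieves 64/15 against both R and L), so the proposed strategy is not optimal.

No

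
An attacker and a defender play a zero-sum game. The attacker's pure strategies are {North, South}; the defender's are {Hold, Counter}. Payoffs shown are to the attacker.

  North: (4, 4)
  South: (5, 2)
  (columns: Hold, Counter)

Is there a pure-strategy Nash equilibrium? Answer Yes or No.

Row minima: North → 4, South → 2; maximin = 4.
Column maxima: Hold → 5, Counter → 4; minimax = 4.
maximin = minimax = 4, so a saddle point exists.

Yes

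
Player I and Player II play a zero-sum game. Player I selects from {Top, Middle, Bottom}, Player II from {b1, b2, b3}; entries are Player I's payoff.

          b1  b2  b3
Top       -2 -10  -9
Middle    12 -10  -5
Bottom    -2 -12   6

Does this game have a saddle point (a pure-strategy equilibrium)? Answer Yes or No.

Yes

Row minima: Top → -10, Middle → -10, Bottom → -12; maximin = -10.
Column maxima: b1 → 12, b2 → -10, b3 → 6; minimax = -10.
maximin = minimax = -10, so a saddle point exists.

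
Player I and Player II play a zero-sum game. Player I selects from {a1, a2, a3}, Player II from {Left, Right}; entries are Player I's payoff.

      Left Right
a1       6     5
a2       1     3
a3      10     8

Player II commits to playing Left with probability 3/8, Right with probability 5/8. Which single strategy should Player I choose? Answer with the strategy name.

a3

Expected payoff of a1: (3/8)·6 + (5/8)·5 = 43/8.
Expected payoff of a2: (3/8)·1 + (5/8)·3 = 9/4.
Expected payoff of a3: (3/8)·10 + (5/8)·8 = 35/4.
The largest is 35/4, so Player I's best response is a3.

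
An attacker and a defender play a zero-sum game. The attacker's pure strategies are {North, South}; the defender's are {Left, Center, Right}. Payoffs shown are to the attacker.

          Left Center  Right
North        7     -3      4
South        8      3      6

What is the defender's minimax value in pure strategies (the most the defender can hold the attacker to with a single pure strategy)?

3

Column maxima: Left → 8, Center → 3, Right → 6.
The smallest of these is 3.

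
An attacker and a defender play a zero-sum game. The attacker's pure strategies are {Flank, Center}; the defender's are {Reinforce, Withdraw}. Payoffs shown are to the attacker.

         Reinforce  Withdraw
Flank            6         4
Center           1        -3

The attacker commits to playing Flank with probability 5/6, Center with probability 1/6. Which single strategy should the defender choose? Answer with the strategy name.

Withdraw

If the defender plays Reinforce, the attacker's expected payoff is (5/6)·6 + (1/6)·1 = 31/6.
If the defender plays Withdraw, the attacker's expected payoff is (5/6)·4 + (1/6)·(-3) = 17/6.
The defender minimizes the attacker's payoff; the smallest is 17/6, so the best response is Withdraw.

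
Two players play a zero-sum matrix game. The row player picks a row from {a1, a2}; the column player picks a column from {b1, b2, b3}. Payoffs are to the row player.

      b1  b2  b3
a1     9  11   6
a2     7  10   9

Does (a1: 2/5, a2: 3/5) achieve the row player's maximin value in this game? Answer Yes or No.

Yes

Against b1 this mix gives (2/5)·9 + (3/5)·7 = 39/5.
Against b2 this mix gives (2/5)·11 + (3/5)·10 = 52/5.
Against b3 this mix gives (2/5)·6 + (3/5)·9 = 39/5.
All of the column player's active replies (b1, b3) yield 39/5, and no column does worse for the row player. The mix makes the column player indifferent and guarantees 39/5, so it is optimal.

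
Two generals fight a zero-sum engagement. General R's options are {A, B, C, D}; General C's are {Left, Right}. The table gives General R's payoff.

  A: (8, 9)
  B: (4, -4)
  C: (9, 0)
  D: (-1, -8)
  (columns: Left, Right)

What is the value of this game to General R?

81/10

Row minima: A → 8, B → -4, C → 0, D → -8; maximin = 8.
Column maxima: Left → 9, Right → 9; minimax = 9.
8 ≠ 9, so there is no saddle point; optimal play is mixed.
B is strictly dominated by A, so General R never plays it.
D is strictly dominated by A, so General R never plays it.
On the remaining 2×2 (A, C vs Left, Right):
Let General R play A with probability p. Expected payoff against Left: 8p + 9(1−p) = −p + 9; against Right: 9p + 0(1−p) = 9p.
Setting these equal: −p + 9 = 9p ⇒ −10p = -9 ⇒ p = 9/10, and the value is (-1)·(9/10) + 9 = 81/10.
For General C: with q = P(Left), equating A's and C's payoffs gives −q + 9 = 9q ⇒ q = 9/10.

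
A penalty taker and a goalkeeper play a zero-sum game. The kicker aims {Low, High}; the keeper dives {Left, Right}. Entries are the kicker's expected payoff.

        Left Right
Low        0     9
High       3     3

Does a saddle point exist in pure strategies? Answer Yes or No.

Yes

Row minima: Low → 0, High → 3; maximin = 3.
Column maxima: Left → 3, Right → 9; minimax = 3.
maximin = minimax = 3, so a saddle point exists.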